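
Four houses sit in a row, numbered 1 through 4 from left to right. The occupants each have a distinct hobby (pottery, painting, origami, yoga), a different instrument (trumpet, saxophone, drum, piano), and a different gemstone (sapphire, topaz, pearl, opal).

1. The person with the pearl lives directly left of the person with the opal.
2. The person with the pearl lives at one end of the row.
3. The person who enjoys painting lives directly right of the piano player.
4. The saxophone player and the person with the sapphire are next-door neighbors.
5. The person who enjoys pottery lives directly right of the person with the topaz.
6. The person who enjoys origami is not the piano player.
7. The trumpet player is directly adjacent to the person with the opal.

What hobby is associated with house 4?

Clue 2: the person with the pearl is in house 1.
Clue 1: the person with the opal is in house 2.
That leaves sapphire as the gemstone for house 4.
Clue 4: the saxophone player is in house 3.
Clue 5: the person who enjoys pottery is in house 4.
That leaves drum as the instrument for house 4.
House 3 gemstone: only topaz fits.
House 1 instrument: only trumpet fits.
That leaves piano as the instrument for house 2.
Clue 3: the person who enjoys painting is in house 3.
That leaves origami as the hobby for house 1.
House 2 hobby: only yoga fits.
So: house 1 = origami/trumpet/pearl, house 2 = yoga/piano/opal, house 3 = painting/saxophone/topaz, house 4 = pottery/drum/sapphire.

pottery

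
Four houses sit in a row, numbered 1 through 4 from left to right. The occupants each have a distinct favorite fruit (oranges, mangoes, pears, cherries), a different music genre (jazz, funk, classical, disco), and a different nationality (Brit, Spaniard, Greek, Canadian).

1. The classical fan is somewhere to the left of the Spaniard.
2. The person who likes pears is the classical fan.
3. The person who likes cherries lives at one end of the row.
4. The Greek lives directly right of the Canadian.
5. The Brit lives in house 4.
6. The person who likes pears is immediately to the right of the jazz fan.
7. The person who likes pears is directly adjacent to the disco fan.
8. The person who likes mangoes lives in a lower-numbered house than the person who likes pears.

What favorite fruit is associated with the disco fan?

From clue 5, the Brit must be in house 4.
House 1's nationality must be Canadian (nothing else left).
Clue 2 places the person who likes pears in house 2.
From clue 2, the classical fan must be in house 2.
By clue 4, the Greek is in house 2.
The jazz fan is in house 1 (clue 6).
From clue 8, the person who likes mangoes must be in house 1.
So house 3 gets oranges for favorite fruit.
House 4 favorite fruit: only cherries fits.
House 3's music genre must be disco (nothing else left).
That leaves funk as the music genre for house 4.
House 3's nationality must be Spaniard (nothing else left).
So: house 1 = mangoes/jazz/Canadian, house 2 = pears/classical/Greek, house 3 = oranges/disco/Spaniard, house 4 = cherries/funk/Brit.

oranges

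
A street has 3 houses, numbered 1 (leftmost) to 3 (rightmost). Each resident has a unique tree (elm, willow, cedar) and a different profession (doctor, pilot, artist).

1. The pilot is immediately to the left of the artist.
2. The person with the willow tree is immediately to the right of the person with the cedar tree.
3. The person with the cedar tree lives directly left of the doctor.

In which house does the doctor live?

House 1's profession must be pilot (nothing else left).
Clue 1 places the artist in house 2.
The only profession still possible for house 3 is doctor.
The person with the cedar tree is in house 2 (clue 3).
House 1 tree: only elm fits.
So house 3 gets willow for tree.
So: house 1 = elm/pilot, house 2 = cedar/artist, house 3 = willow/doctor.

3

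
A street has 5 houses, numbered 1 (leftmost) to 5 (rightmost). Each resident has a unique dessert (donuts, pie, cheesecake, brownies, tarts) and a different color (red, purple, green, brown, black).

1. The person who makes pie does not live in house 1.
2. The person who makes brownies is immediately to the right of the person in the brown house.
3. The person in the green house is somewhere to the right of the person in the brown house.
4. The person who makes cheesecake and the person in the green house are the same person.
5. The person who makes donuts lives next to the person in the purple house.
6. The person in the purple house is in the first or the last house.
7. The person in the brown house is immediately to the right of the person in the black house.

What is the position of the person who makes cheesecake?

The only dessert still possible for house 1 is tarts.
The person who makes donuts is narrowed to house 2 or 4; consider each.
Placing it in house 4 leads to a contradiction, so it's in house 2.
From clue 5, the person in the purple house must be in house 1.
So house 3 gets pie for dessert.
The person who makes brownies is narrowed to house 4 or 5; consider each.
Placing it in house 5 leads to a contradiction, so it's in house 4.
From clue 2, the person in the brown house must be in house 3.
Clue 7 places the person in the black house in house 2.
House 5 dessert: only cheesecake fits.
By clue 4, the person in the green house is in house 5.
That leaves red as the color for house 4.
So: house 1 = tarts/purple, house 2 = donuts/black, house 3 = pie/brown, house 4 = brownies/red, house 5 = cheesecake/green.

5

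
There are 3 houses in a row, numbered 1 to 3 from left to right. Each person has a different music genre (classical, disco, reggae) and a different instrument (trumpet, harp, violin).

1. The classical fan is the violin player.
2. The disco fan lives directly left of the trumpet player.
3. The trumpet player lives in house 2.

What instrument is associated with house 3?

violin

By clue 3, the trumpet player is in house 2.
From clue 2, the disco fan must be in house 1.
That leaves reggae as the music genre for house 2.
House 3's music genre must be classical (nothing else left).
From clue 1, the violin player must be in house 3.
The only instrument still possible for house 1 is harp.
So: house 1 = disco/harp, house 2 = reggae/trumpet, house 3 = classical/violin.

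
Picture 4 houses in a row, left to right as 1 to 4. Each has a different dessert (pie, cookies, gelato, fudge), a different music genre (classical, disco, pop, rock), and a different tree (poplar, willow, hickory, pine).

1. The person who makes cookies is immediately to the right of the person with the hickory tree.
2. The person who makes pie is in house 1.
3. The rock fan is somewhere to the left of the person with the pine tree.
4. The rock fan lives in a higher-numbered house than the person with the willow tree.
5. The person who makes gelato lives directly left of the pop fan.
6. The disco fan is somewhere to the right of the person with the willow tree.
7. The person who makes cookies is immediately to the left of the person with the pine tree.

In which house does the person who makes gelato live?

By clue 2, the person who makes pie is in house 1.
So house 4 gets fudge for dessert.
That leaves classical as the music genre for house 1.
The person who makes cookies is narrowed to house 2 or 3; consider each.
Placing it in house 2 leads to a contradiction, so it's in house 3.
Clue 1 places the person with the hickory tree in house 2.
By clue 7, the person with the pine tree is in house 4.
So house 2 gets gelato for dessert.
So house 3 gets poplar for tree.
Clue 5 places the pop fan in house 3.
House 2's music genre must be rock (nothing else left).
So house 4 gets disco for music genre.
So house 1 gets willow for tree.
So: house 1 = pie/classical/willow, house 2 = gelato/rock/hickory, house 3 = cookies/pop/poplar, house 4 = fudge/disco/pine.

2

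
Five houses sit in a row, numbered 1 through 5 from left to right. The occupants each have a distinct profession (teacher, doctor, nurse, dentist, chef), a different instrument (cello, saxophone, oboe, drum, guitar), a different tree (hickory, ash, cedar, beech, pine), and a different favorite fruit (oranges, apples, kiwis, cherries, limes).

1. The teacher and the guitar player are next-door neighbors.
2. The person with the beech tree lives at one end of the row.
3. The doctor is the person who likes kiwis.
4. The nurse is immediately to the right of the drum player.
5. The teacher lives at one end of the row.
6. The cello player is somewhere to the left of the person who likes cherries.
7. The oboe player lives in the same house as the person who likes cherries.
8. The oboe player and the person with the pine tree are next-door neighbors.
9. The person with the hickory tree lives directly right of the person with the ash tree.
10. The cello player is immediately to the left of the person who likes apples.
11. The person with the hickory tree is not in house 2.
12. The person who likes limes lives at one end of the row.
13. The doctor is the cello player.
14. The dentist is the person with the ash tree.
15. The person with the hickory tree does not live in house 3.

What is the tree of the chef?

pine

The dentist is narrowed to house 3 or 4; consider each.
Placing it in house 3 leads to a contradiction, so it's in house 4.
From clue 14, the person with the ash tree must be in house 4.
The only instrument still possible for house 5 is saxophone.
House 1 tree: only beech fits.
That leaves hickory as the tree for house 5.
The teacher is narrowed to house 1 or 5; consider each.
Placing it in house 1 leads to a contradiction, so it's in house 5.
Clue 1: the guitar player is in house 4.
The only instrument still possible for house 3 is oboe.
That leaves oranges as the favorite fruit for house 4.
So house 5 gets limes for favorite fruit.
From clue 7, the person who likes cherries must be in house 3.
Clue 8 places the person with the pine tree in house 2.
House 3 tree: only cedar fits.
House 1 favorite fruit: only kiwis fits.
House 2 favorite fruit: only apples fits.
By clue 3, the doctor is in house 1.
Clue 10 places the cello player in house 1.
So house 2 gets drum for instrument.
Clue 4 places the nurse in house 3.
So house 2 gets chef for profession.
So: house 1 = doctor/cello/beech/kiwis, house 2 = chef/drum/pine/apples, house 3 = nurse/oboe/cedar/cherries, house 4 = dentist/guitar/ash/oranges, house 5 = teacher/saxophone/hickory/limes.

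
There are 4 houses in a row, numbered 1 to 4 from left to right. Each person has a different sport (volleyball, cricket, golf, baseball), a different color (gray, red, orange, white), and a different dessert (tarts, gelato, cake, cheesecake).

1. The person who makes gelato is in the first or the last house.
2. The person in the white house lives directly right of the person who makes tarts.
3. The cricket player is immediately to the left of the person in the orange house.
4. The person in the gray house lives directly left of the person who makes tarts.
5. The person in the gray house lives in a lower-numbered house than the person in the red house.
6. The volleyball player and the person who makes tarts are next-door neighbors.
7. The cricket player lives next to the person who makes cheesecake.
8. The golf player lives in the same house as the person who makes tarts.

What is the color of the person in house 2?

red

House 1's color must be gray (nothing else left).
Clue 4: the person who makes tarts is in house 2.
Clue 8: the golf player is in house 2.
House 4 sport: only baseball fits.
Clue 2 places the person in the white house in house 3.
From clue 7, the cricket player must be in house 3.
Clue 7 places the person who makes cheesecake in house 4.
That leaves volleyball as the sport for house 1.
That leaves cake as the dessert for house 3.
The person in the orange house is in house 4 (clue 3).
House 2's color must be red (nothing else left).
The only dessert still possible for house 1 is gelato.
So: house 1 = volleyball/gray/gelato, house 2 = golf/red/tarts, house 3 = cricket/white/cake, house 4 = baseball/orange/cheesecake.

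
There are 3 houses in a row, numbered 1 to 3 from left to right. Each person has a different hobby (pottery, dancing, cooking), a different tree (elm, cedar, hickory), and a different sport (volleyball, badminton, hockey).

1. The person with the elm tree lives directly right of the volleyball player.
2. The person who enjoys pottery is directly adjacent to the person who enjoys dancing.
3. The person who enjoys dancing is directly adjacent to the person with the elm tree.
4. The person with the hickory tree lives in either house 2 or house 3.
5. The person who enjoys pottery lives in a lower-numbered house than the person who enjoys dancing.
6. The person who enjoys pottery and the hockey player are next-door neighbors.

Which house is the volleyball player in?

So house 1 gets cedar for tree.
The person who enjoys dancing is narrowed to house 2 or 3; consider each.
Placing it in house 2 leads to a contradiction, so it's in house 3.
By clue 2, the person who enjoys pottery is in house 2.
From clue 3, the person with the elm tree must be in house 2.
House 1 hobby: only cooking fits.
House 3's tree must be hickory (nothing else left).
By clue 1, the volleyball player is in house 1.
House 2 sport: only badminton fits.
That leaves hockey as the sport for house 3.
So: house 1 = cooking/cedar/volleyball, house 2 = pottery/elm/badminton, house 3 = dancing/hickory/hockey.

1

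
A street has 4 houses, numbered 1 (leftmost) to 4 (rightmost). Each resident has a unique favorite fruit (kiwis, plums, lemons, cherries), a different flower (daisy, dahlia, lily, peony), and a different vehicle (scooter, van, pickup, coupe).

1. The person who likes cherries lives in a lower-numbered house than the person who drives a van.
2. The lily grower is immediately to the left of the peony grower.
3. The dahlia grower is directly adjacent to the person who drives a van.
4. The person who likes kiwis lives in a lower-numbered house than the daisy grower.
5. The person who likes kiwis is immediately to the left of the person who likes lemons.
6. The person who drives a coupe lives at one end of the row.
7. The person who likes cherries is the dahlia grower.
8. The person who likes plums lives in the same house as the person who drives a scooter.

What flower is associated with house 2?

The person who drives a coupe is narrowed to house 1 or 4; consider each.
Placing it in house 4 leads to a contradiction, so it's in house 1.
The person who likes cherries is narrowed to house 1 or 2 or 3; consider each.
Placing it in house 2 and house 3 leads to a contradiction, so it's in house 1.
Clue 7 places the dahlia grower in house 1.
The person who drives a van is in house 2 (clue 3).
House 2's flower must be lily (nothing else left).
Clue 2: the peony grower is in house 3.
So house 2 gets kiwis for favorite fruit.
The only flower still possible for house 4 is daisy.
Clue 5 places the person who likes lemons in house 3.
House 4's favorite fruit must be plums (nothing else left).
Clue 8: the person who drives a scooter is in house 4.
The only vehicle still possible for house 3 is pickup.
So: house 1 = cherries/dahlia/coupe, house 2 = kiwis/lily/van, house 3 = lemons/peony/pickup, house 4 = plums/daisy/scooter.

lily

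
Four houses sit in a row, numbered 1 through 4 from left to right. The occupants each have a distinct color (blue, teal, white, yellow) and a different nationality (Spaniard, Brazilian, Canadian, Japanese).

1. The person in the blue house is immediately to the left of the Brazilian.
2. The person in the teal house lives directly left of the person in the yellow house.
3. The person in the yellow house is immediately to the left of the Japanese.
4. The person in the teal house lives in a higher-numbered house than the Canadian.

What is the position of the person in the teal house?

2

The only color still possible for house 4 is white.
From clue 2, the person in the teal house must be in house 2.
Clue 2 places the person in the yellow house in house 3.
Clue 3: the Japanese is in house 4.
Clue 4 places the Canadian in house 1.
That leaves blue as the color for house 1.
Clue 1 places the Brazilian in house 2.
So house 3 gets Spaniard for nationality.
So: house 1 = blue/Canadian, house 2 = teal/Brazilian, house 3 = yellow/Spaniard, house 4 = white/Japanese.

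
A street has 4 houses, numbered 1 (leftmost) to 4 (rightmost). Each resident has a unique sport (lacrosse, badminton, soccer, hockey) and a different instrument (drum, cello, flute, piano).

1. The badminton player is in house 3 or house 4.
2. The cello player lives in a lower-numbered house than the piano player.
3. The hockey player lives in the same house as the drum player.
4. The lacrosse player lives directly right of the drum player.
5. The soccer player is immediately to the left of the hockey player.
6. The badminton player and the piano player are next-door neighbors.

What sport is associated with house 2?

hockey

House 1 sport: only soccer fits.
From clue 5, the hockey player must be in house 2.
Clue 3 places the drum player in house 2.
Clue 4: the lacrosse player is in house 3.
House 4 sport: only badminton fits.
By clue 6, the piano player is in house 3.
The only instrument still possible for house 4 is flute.
House 1 instrument: only cello fits.
So: house 1 = soccer/cello, house 2 = hockey/drum, house 3 = lacrosse/piano, house 4 = badminton/flute.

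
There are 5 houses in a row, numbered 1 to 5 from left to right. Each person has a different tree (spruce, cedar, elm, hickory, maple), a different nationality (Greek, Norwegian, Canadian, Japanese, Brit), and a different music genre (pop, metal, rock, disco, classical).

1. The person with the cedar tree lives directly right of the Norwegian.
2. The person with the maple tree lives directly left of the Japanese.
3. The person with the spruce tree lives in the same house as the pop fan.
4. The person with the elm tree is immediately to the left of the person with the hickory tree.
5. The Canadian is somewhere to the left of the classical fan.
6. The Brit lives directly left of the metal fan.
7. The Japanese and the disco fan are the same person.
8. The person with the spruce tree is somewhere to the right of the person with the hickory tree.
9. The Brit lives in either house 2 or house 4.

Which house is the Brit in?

So house 1 gets rock for music genre.
The Brit is narrowed to house 2 or 4; consider each.
Placing it in house 4 leads to a contradiction, so it's in house 2.
From clue 6, the metal fan must be in house 3.
So house 1 gets elm for tree.
The only music genre still possible for house 2 is classical.
The person with the hickory tree is in house 2 (clue 4).
The Canadian is in house 1 (clue 5).
That leaves maple as the tree for house 3.
Clue 2: the Japanese is in house 4.
Clue 7: the disco fan is in house 4.
House 5 nationality: only Greek fits.
So house 5 gets pop for music genre.
From clue 1, the person with the cedar tree must be in house 4.
From clue 3, the person with the spruce tree must be in house 5.
House 3 nationality: only Norwegian fits.
So: house 1 = elm/Canadian/rock, house 2 = hickory/Brit/classical, house 3 = maple/Norwegian/metal, house 4 = cedar/Japanese/disco, house 5 = spruce/Greek/pop.

2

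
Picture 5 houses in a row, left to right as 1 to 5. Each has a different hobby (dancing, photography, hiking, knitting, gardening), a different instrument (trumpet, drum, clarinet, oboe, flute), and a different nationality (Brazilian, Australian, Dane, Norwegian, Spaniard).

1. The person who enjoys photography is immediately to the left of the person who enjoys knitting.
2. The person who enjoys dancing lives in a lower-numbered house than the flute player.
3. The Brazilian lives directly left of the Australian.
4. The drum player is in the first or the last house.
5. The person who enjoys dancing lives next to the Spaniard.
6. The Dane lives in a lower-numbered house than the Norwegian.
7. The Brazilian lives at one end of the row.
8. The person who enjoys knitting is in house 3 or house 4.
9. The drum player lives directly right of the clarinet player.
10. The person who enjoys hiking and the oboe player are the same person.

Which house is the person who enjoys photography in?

3

By clue 7, the Brazilian is in house 1.
Clue 9 places the drum player in house 5.
From clue 9, the clarinet player must be in house 4.
Clue 3 places the Australian in house 2.
So house 5 gets gardening for hobby.
The only nationality still possible for house 3 is Spaniard.
House 5 nationality: only Norwegian fits.
Clue 5 places the person who enjoys dancing in house 2.
The only hobby still possible for house 1 is hiking.
That leaves photography as the hobby for house 3.
So house 4 gets knitting for hobby.
So house 4 gets Dane for nationality.
By clue 2, the flute player is in house 3.
Clue 10 places the oboe player in house 1.
House 2 instrument: only trumpet fits.
So: house 1 = hiking/oboe/Brazilian, house 2 = dancing/trumpet/Australian, house 3 = photography/flute/Spaniard, house 4 = knitting/clarinet/Dane, house 5 = gardening/drum/Norwegian.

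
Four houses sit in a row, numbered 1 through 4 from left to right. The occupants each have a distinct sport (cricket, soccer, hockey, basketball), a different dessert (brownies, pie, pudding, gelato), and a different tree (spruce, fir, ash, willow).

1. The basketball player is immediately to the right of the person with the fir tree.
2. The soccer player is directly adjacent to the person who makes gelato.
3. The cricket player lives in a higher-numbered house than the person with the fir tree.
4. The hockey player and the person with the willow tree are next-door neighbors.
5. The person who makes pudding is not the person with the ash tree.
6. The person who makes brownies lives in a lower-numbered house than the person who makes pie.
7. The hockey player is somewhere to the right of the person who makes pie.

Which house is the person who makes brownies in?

1

So house 1 gets soccer for sport.
The person who makes gelato is in house 2 (clue 2).
That leaves pudding as the dessert for house 4.
From clue 7, the hockey player must be in house 4.
House 1's dessert must be brownies (nothing else left).
So house 3 gets pie for dessert.
From clue 4, the person with the willow tree must be in house 3.
The only tree still possible for house 4 is spruce.
The basketball player is narrowed to house 2 or 3; consider each.
Placing it in house 3 leads to a contradiction, so it's in house 2.
Clue 1: the person with the fir tree is in house 1.
House 3 sport: only cricket fits.
So house 2 gets ash for tree.
So: house 1 = soccer/brownies/fir, house 2 = basketball/gelato/ash, house 3 = cricket/pie/willow, house 4 = hockey/pudding/spruce.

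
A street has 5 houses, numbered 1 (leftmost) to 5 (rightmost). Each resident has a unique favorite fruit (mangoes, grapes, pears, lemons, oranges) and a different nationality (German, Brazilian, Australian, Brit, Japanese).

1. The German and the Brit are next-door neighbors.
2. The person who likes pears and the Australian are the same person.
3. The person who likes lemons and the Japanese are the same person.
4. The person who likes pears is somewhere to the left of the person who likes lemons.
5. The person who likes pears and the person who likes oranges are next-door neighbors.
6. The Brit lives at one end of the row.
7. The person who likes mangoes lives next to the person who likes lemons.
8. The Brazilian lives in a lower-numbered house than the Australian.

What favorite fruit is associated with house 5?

grapes

The Brit is narrowed to house 1 or 5; consider each.
Placing it in house 1 leads to a contradiction, so it's in house 5.
Clue 1 places the German in house 4.
House 1's nationality must be Brazilian (nothing else left).
The only nationality still possible for house 2 is Australian.
House 3 nationality: only Japanese fits.
By clue 2, the person who likes pears is in house 2.
Clue 3: the person who likes lemons is in house 3.
The only favorite fruit still possible for house 1 is oranges.
So house 5 gets grapes for favorite fruit.
So house 4 gets mangoes for favorite fruit.
So: house 1 = oranges/Brazilian, house 2 = pears/Australian, house 3 = lemons/Japanese, house 4 = mangoes/German, house 5 = grapes/Brit.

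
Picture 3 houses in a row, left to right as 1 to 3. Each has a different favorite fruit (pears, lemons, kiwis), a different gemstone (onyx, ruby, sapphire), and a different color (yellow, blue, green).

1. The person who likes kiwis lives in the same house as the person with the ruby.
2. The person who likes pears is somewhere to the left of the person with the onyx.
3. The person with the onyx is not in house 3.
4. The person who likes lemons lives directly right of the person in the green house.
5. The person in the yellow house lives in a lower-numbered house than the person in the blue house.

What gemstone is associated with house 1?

sapphire

From clue 3, the person with the onyx must be in house 2.
House 3's color must be blue (nothing else left).
From clue 2, the person who likes pears must be in house 1.
That leaves lemons as the favorite fruit for house 2.
That leaves kiwis as the favorite fruit for house 3.
Clue 1 places the person with the ruby in house 3.
By clue 4, the person in the green house is in house 1.
That leaves sapphire as the gemstone for house 1.
That leaves yellow as the color for house 2.
So: house 1 = pears/sapphire/green, house 2 = lemons/onyx/yellow, house 3 = kiwis/ruby/blue.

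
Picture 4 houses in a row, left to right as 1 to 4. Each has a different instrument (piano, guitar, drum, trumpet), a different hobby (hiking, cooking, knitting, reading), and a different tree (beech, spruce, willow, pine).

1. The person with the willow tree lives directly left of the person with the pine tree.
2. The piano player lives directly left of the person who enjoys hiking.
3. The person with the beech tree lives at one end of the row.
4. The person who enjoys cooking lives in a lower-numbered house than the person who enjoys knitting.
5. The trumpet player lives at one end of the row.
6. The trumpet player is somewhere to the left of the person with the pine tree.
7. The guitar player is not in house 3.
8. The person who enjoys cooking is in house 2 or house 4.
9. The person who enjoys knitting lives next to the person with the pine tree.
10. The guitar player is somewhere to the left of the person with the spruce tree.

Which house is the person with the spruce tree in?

3

From clue 6, the trumpet player must be in house 1.
The person who enjoys cooking is in house 2 (clue 8).
That leaves drum as the instrument for house 4.
House 1's hobby must be reading (nothing else left).
House 2 instrument: only guitar fits.
So house 3 gets piano for instrument.
Clue 2 places the person who enjoys hiking in house 4.
So house 3 gets knitting for hobby.
House 2's tree must be pine (nothing else left).
The person with the willow tree is in house 1 (clue 1).
So house 3 gets spruce for tree.
So house 4 gets beech for tree.
So: house 1 = trumpet/reading/willow, house 2 = guitar/cooking/pine, house 3 = piano/knitting/spruce, house 4 = drum/hiking/beech.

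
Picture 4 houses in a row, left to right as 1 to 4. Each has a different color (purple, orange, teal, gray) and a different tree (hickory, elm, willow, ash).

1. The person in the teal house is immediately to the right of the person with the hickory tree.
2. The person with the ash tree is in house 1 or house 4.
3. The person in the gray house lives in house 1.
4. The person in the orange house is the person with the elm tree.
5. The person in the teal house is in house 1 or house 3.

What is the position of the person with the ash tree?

1

From clue 3, the person in the gray house must be in house 1.
Clue 5 places the person in the teal house in house 3.
The person with the hickory tree is in house 2 (clue 1).
House 1's tree must be ash (nothing else left).
The only tree still possible for house 3 is willow.
The only tree still possible for house 4 is elm.
Clue 4: the person in the orange house is in house 4.
That leaves purple as the color for house 2.
So: house 1 = gray/ash, house 2 = purple/hickory, house 3 = teal/willow, house 4 = orange/elm.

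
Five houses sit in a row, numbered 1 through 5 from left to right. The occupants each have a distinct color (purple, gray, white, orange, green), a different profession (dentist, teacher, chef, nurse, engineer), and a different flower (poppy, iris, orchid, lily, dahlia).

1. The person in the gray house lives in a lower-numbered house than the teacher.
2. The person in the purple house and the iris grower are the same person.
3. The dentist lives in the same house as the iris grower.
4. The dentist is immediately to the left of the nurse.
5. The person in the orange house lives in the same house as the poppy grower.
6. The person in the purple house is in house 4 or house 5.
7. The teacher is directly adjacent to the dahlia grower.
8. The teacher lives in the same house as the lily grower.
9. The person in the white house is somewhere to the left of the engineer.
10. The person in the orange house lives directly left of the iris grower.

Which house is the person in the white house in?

2

The dentist is in house 4 (clue 3).
By clue 3, the iris grower is in house 4.
From clue 4, the nurse must be in house 5.
By clue 10, the person in the orange house is in house 3.
The only profession still possible for house 1 is chef.
From clue 2, the person in the purple house must be in house 4.
From clue 5, the poppy grower must be in house 3.
The only color still possible for house 5 is green.
House 1's flower must be dahlia (nothing else left).
House 2's flower must be lily (nothing else left).
The only flower still possible for house 5 is orchid.
Clue 7: the teacher is in house 2.
That leaves engineer as the profession for house 3.
The person in the gray house is in house 1 (clue 1).
House 2 color: only white fits.
So: house 1 = gray/chef/dahlia, house 2 = white/teacher/lily, house 3 = orange/engineer/poppy, house 4 = purple/dentist/iris, house 5 = green/nurse/orchid.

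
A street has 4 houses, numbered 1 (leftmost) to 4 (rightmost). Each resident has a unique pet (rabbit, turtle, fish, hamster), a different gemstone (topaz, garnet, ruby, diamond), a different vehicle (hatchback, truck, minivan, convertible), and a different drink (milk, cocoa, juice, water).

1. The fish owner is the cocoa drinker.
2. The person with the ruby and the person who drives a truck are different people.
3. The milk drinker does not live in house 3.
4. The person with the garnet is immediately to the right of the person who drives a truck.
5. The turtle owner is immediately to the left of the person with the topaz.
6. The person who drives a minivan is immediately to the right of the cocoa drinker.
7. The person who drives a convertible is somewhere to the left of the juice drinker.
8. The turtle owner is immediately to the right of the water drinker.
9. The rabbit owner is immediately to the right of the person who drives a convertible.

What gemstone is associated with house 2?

The turtle owner is narrowed to house 2 or 3; consider each.
Placing it in house 3 leads to a contradiction, so it's in house 2.
Clue 5 places the person with the topaz in house 3.
The water drinker is in house 1 (clue 8).
Clue 1 places the fish owner in house 3.
From clue 1, the cocoa drinker must be in house 3.
Clue 6: the person who drives a minivan is in house 4.
So house 1 gets hamster for pet.
House 4's pet must be rabbit (nothing else left).
Clue 7: the juice drinker is in house 4.
The person who drives a convertible is in house 3 (clue 9).
That leaves hatchback as the vehicle for house 2.
House 2's drink must be milk (nothing else left).
From clue 4, the person with the garnet must be in house 2.
So house 1 gets diamond for gemstone.
House 4's gemstone must be ruby (nothing else left).
The only vehicle still possible for house 1 is truck.
So: house 1 = hamster/diamond/truck/water, house 2 = turtle/garnet/hatchback/milk, house 3 = fish/topaz/convertible/cocoa, house 4 = rabbit/ruby/minivan/juice.

garnet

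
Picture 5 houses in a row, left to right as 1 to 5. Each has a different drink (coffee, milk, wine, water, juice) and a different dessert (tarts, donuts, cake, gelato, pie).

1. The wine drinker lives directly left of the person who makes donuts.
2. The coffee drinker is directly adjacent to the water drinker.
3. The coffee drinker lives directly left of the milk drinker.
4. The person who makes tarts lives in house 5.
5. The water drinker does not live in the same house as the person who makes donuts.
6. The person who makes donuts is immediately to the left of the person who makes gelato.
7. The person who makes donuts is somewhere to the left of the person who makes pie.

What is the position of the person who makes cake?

1

Clue 4 places the person who makes tarts in house 5.
That leaves cake as the dessert for house 1.
So house 2 gets donuts for dessert.
Clue 1: the wine drinker is in house 1.
Clue 6 places the person who makes gelato in house 3.
House 4's dessert must be pie (nothing else left).
The coffee drinker is narrowed to house 2 or 3 or 4; consider each.
Placing it in house 2 and house 3 leads to a contradiction, so it's in house 4.
Clue 3 places the milk drinker in house 5.
House 2 drink: only juice fits.
House 3's drink must be water (nothing else left).
So: house 1 = wine/cake, house 2 = juice/donuts, house 3 = water/gelato, house 4 = coffee/pie, house 5 = milk/tarts.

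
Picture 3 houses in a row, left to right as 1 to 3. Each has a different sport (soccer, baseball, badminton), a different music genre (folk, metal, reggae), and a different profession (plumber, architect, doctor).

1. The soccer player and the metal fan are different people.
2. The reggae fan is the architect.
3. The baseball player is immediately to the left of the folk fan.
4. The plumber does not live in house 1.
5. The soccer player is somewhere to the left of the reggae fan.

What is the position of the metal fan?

House 3 sport: only badminton fits.
House 1's music genre must be metal (nothing else left).
Clue 1: the soccer player is in house 2.
From clue 5, the reggae fan must be in house 3.
The only sport still possible for house 1 is baseball.
House 2's music genre must be folk (nothing else left).
The only profession still possible for house 1 is doctor.
From clue 2, the architect must be in house 3.
So house 2 gets plumber for profession.
So: house 1 = baseball/metal/doctor, house 2 = soccer/folk/plumber, house 3 = badminton/reggae/architect.

1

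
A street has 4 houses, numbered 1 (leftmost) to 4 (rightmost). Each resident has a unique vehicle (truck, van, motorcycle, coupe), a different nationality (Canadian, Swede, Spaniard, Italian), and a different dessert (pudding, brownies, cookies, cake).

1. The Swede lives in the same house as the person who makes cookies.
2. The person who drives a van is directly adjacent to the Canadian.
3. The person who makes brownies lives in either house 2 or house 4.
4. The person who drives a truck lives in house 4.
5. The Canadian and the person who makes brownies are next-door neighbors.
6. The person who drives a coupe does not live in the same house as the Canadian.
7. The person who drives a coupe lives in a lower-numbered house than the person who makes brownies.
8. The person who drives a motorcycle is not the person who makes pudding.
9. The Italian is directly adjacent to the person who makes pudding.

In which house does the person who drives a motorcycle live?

The person who drives a truck is in house 4 (clue 4).
By clue 2, the person who drives a van is in house 2.
The person who drives a coupe is narrowed to house 1 or 3; consider each.
Placing it in house 3 leads to a contradiction, so it's in house 1.
The Canadian is in house 3 (clue 6).
The only vehicle still possible for house 3 is motorcycle.
House 3 dessert: only cake fits.
The Italian is narrowed to house 1 or 2; consider each.
Placing it in house 1 leads to a contradiction, so it's in house 2.
From clue 9, the person who makes pudding must be in house 1.
Clue 1 places the Swede in house 4.
From clue 1, the person who makes cookies must be in house 4.
So house 1 gets Spaniard for nationality.
So house 2 gets brownies for dessert.
So: house 1 = coupe/Spaniard/pudding, house 2 = van/Italian/brownies, house 3 = motorcycle/Canadian/cake, house 4 = truck/Swede/cookies.

3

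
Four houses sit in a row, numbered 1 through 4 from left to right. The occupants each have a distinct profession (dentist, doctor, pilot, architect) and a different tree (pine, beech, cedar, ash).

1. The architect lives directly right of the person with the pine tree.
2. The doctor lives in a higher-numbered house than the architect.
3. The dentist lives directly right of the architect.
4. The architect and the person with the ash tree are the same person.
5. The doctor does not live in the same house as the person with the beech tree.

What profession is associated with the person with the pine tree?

pilot

House 1's profession must be pilot (nothing else left).
House 2's profession must be architect (nothing else left).
Clue 1 places the person with the pine tree in house 1.
The dentist is in house 3 (clue 3).
By clue 4, the person with the ash tree is in house 2.
House 4's profession must be doctor (nothing else left).
From clue 5, the person with the beech tree must be in house 3.
House 4 tree: only cedar fits.
So: house 1 = pilot/pine, house 2 = architect/ash, house 3 = dentist/beech, house 4 = doctor/cedar.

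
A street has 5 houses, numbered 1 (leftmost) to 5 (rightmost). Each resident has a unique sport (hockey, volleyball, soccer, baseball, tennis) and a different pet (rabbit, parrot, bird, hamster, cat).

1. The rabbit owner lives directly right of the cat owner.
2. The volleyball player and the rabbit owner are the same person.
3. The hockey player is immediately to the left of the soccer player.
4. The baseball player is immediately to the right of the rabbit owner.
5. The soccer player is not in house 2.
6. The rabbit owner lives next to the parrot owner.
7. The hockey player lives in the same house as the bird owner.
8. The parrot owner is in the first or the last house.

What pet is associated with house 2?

bird

House 1's sport must be tennis (nothing else left).
The baseball player is narrowed to house 3 or 5; consider each.
Placing it in house 3 leads to a contradiction, so it's in house 5.
The rabbit owner is in house 4 (clue 4).
By clue 6, the parrot owner is in house 5.
By clue 1, the cat owner is in house 3.
From clue 2, the volleyball player must be in house 4.
That leaves hockey as the sport for house 2.
That leaves soccer as the sport for house 3.
House 1's pet must be hamster (nothing else left).
House 2's pet must be bird (nothing else left).
So: house 1 = tennis/hamster, house 2 = hockey/bird, house 3 = soccer/cat, house 4 = volleyball/rabbit, house 5 = baseball/parrot.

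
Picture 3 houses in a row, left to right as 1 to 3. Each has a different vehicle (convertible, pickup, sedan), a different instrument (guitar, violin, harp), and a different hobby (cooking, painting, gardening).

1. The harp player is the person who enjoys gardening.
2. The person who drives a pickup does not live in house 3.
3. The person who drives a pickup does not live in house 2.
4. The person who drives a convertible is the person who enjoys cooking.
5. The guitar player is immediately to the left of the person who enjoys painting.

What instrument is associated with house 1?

harp

Clue 3: the person who drives a pickup is in house 1.
House 1 hobby: only gardening fits.
From clue 1, the harp player must be in house 1.
House 3's instrument must be violin (nothing else left).
From clue 5, the person who enjoys painting must be in house 3.
The only instrument still possible for house 2 is guitar.
The only hobby still possible for house 2 is cooking.
Clue 4: the person who drives a convertible is in house 2.
So house 3 gets sedan for vehicle.
So: house 1 = pickup/harp/gardening, house 2 = convertible/guitar/cooking, house 3 = sedan/violin/painting.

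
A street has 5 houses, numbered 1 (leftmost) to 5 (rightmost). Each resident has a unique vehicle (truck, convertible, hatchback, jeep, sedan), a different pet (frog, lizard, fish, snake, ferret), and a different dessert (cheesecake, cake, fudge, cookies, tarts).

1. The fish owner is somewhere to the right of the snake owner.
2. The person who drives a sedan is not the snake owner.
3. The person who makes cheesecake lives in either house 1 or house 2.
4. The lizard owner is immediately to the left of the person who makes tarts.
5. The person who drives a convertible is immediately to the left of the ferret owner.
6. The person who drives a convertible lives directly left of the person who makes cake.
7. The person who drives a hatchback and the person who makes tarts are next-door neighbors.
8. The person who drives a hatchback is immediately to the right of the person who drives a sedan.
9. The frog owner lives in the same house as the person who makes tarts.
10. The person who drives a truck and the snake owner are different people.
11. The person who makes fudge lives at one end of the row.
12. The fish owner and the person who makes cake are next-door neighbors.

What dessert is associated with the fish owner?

cheesecake

The person who makes cheesecake is narrowed to house 1 or 2; consider each.
Placing it in house 1 leads to a contradiction, so it's in house 2.
House 1's pet must be snake (nothing else left).
House 1 vehicle: only jeep fits.
The person who makes fudge is narrowed to house 1 or 5; consider each.
Placing it in house 5 leads to a contradiction, so it's in house 1.
The person who drives a convertible is narrowed to house 2 or 3 or 4; consider each.
Placing it in house 3 and house 4 leads to a contradiction, so it's in house 2.
Clue 5 places the ferret owner in house 3.
Clue 6 places the person who makes cake in house 3.
The only pet still possible for house 5 is frog.
From clue 4, the lizard owner must be in house 4.
Clue 4: the person who makes tarts is in house 5.
Clue 7 places the person who drives a hatchback in house 4.
The person who drives a sedan is in house 3 (clue 8).
House 5's vehicle must be truck (nothing else left).
House 2 pet: only fish fits.
The only dessert still possible for house 4 is cookies.
So: house 1 = jeep/snake/fudge, house 2 = convertible/fish/cheesecake, house 3 = sedan/ferret/cake, house 4 = hatchback/lizard/cookies, house 5 = truck/frog/tarts.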